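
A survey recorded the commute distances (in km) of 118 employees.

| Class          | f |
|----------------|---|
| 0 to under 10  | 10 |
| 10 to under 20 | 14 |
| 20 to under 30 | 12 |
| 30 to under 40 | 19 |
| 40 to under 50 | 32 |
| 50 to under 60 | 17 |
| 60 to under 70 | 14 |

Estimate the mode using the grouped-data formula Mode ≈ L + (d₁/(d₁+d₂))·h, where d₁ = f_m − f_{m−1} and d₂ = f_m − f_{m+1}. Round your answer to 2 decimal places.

Modal class: 40 to under 50 (highest frequency 32).
d₁ = 32 − 19 = 13, d₂ = 32 − 17 = 15
Mode ≈ 40 + (13/(13+15)) × 10 = 40 + 4.6429 = 44.6429

44.64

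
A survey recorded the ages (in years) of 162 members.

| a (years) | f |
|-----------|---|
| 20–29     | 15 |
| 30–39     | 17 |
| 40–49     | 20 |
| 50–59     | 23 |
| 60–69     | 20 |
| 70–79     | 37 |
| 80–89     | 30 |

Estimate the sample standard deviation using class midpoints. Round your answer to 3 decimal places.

19.567

Midpoints: 24.5, 34.5, 44.5, 54.5, 64.5, 74.5, 84.5
n = 162, Σfm = 9679, mean = 59.7469
Σfm² = 639930.5
Σf(m − x̄)² = Σfm² − (Σfm)²/n = 639930.5 − 9679²/162 = 61640.1235
Sample variance = 61640.1235 / 161 = 382.8579
Standard deviation = √382.8579 = 19.5668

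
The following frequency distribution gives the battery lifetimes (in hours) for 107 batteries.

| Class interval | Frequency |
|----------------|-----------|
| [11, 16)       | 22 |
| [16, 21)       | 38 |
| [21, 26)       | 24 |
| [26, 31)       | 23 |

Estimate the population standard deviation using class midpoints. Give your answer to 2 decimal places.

Midpoints: 13.5, 18.5, 23.5, 28.5
n = 107, Σfm = 2219.5, mean = 20.7430
Σfm² = 48950.75
Σf(m − x̄)² = Σfm² − (Σfm)²/n = 48950.75 − 2219.5²/107 = 2911.6822
Population variance = 2911.6822 / 107 = 27.2120
Standard deviation = √27.2120 = 5.2165

5.22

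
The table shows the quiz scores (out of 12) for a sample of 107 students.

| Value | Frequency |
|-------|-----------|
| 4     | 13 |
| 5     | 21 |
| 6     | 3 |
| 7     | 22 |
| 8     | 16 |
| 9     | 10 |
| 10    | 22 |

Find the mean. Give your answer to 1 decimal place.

Values: 4, 5, 6, 7, 8, 9, 10
Σfx = 13×4 + 21×5 + 3×6 + 22×7 + 16×8 + 10×9 + 22×10 = 767
n = Σf = 107
Mean = 767 / 107 = 7.1682

7.2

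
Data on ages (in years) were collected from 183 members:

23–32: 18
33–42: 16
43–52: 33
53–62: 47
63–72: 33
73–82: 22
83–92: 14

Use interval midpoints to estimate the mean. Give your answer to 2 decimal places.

57.50

Midpoints: 27.5, 37.5, 47.5, 57.5, 67.5, 77.5, 87.5
Σfm = 18×27.5 + 16×37.5 + 33×47.5 + 47×57.5 + 33×67.5 + 22×77.5 + 14×87.5 = 10522.5
n = Σf = 183
Mean = 10522.5 / 183 = 57.5000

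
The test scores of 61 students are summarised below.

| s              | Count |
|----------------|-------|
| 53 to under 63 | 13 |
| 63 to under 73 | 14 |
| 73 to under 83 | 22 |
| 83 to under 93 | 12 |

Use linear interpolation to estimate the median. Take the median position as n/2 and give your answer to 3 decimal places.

74.591

Cumulative frequencies: 13, 27, 49, 61
n = 61; position = n/2 = 30.5.
This falls in the class 73 to under 83: L = 73, F = 27, f = 22, h = 10.
Median ≈ 73 + ((30.5 − 27) / 22) × 10 = 74.5909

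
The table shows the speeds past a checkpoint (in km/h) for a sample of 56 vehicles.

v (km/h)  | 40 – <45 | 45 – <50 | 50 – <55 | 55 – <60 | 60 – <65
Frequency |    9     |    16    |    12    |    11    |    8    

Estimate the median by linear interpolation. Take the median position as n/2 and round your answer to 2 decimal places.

51.25

Cumulative frequencies: 9, 25, 37, 48, 56
n = 56; position = n/2 = 28.
This falls in the class 50 – <55: L = 50, F = 25, f = 12, h = 5.
Median ≈ 50 + ((28 − 25) / 12) × 5 = 51.2500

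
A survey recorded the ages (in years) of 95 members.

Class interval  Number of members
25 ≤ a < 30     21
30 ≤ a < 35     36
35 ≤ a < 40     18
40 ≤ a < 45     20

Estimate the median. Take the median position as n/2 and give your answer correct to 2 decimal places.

Cumulative frequencies: 21, 57, 75, 95
n = 95; position = n/2 = 47.5.
This falls in the class 30 ≤ a < 35: L = 30, F = 21, f = 36, h = 5.
Median ≈ 30 + ((47.5 − 21) / 36) × 5 = 33.6806

33.68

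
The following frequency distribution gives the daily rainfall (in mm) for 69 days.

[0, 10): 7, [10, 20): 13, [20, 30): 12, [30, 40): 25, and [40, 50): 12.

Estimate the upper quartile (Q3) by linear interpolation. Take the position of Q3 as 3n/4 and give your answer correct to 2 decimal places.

Cumulative frequencies: 7, 20, 32, 57, 69
n = 69; position = 3n/4 = 51.75.
This falls in the class [30, 40): L = 30, F = 32, f = 25, h = 10.
Upper quartile ≈ 30 + ((51.75 − 32) / 25) × 10 = 37.9000

37.90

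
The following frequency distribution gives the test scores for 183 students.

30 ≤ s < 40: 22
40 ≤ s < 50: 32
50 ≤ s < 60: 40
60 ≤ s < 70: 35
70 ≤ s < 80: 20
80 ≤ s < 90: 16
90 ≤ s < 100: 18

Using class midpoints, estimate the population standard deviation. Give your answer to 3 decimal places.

Midpoints: 35, 45, 55, 65, 75, 85, 95
n = 183, Σfm = 11255, mean = 61.5027
Σfm² = 751175
Σf(m − x̄)² = Σfm² − (Σfm)²/n = 751175 − 11255²/183 = 58961.7486
Population variance = 58961.7486 / 183 = 322.1953
Standard deviation = √322.1953 = 17.9498

17.950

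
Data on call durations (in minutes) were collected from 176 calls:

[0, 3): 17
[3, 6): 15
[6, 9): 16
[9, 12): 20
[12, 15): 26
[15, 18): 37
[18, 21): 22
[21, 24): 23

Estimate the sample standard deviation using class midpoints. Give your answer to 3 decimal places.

6.501

Midpoints: 1.5, 4.5, 7.5, 10.5, 13.5, 16.5, 19.5, 22.5
n = 176, Σfm = 2331, mean = 13.2443
Σfm² = 38268
Σf(m − x̄)² = Σfm² − (Σfm)²/n = 38268 − 2331²/176 = 7395.4943
Sample variance = 7395.4943 / 175 = 42.2600
Standard deviation = √42.2600 = 6.5008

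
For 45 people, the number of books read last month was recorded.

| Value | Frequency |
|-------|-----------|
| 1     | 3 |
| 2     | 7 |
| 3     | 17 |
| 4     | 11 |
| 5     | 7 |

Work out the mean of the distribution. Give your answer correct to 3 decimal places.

3.267

Values: 1, 2, 3, 4, 5
Σfx = 3×1 + 7×2 + 17×3 + 11×4 + 7×5 = 147
n = Σf = 45
Mean = 147 / 45 = 3.2667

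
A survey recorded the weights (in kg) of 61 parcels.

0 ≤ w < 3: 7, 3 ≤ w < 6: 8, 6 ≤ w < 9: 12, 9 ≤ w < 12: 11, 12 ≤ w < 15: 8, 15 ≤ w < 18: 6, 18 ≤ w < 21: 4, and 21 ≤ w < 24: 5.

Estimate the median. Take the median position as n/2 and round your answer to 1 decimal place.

Cumulative frequencies: 7, 15, 27, 38, 46, 52, 56, 61
n = 61; position = n/2 = 30.5.
This falls in the class 9 ≤ w < 12: L = 9, F = 27, f = 11, h = 3.
Median ≈ 9 + ((30.5 − 27) / 11) × 3 = 9.9545

10.0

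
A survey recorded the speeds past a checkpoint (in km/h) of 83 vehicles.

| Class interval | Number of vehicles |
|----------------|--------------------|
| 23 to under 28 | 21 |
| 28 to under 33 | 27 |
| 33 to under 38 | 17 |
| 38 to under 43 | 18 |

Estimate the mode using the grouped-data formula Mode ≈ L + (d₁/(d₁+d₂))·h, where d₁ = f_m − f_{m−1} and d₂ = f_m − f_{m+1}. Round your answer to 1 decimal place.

29.9

Modal class: 28 to under 33 (highest frequency 27).
d₁ = 27 − 21 = 6, d₂ = 27 − 17 = 10
Mode ≈ 28 + (6/(6+10)) × 5 = 28 + 1.8750 = 29.8750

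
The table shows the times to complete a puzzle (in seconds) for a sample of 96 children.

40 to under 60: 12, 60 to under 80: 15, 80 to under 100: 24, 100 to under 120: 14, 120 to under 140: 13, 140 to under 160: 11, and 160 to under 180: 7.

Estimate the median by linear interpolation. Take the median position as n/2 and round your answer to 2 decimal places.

97.50

Cumulative frequencies: 12, 27, 51, 65, 78, 89, 96
n = 96; position = n/2 = 48.
This falls in the class 80 to under 100: L = 80, F = 27, f = 24, h = 20.
Median ≈ 80 + ((48 − 27) / 24) × 20 = 97.5000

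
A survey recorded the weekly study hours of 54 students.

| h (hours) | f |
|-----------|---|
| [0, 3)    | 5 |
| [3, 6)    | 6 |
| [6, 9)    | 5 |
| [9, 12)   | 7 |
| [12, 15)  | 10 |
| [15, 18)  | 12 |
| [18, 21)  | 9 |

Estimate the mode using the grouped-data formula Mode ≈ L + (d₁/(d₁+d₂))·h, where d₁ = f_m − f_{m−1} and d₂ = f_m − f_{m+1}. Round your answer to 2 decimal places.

16.20

Modal class: [15, 18) (highest frequency 12).
d₁ = 12 − 10 = 2, d₂ = 12 − 9 = 3
Mode ≈ 15 + (2/(2+3)) × 3 = 15 + 1.2000 = 16.2000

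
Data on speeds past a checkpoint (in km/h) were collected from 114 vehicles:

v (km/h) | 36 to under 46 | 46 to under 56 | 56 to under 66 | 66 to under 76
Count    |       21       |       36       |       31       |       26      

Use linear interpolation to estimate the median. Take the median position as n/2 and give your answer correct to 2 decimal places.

Cumulative frequencies: 21, 57, 88, 114
n = 114; position = n/2 = 57.
This falls in the class 46 to under 56: L = 46, F = 21, f = 36, h = 10.
Median ≈ 46 + ((57 − 21) / 36) × 10 = 56.0000

56.00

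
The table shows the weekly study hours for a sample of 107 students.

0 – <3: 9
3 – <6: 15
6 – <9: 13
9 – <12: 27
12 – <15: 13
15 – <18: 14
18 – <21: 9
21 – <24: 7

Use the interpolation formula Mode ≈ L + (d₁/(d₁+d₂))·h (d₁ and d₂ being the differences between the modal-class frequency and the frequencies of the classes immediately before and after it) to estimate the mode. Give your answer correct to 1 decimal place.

10.5

Modal class: 9 – <12 (highest frequency 27).
d₁ = 27 − 13 = 14, d₂ = 27 − 13 = 14
Mode ≈ 9 + (14/(14+14)) × 3 = 9 + 1.5000 = 10.5000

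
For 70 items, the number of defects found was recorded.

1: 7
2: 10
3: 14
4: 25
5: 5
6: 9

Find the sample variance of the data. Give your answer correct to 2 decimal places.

2.08

Values: 1, 2, 3, 4, 5, 6
n = 70, Σfx = 248, mean = 3.5429
Σfx² = 1022
Σf(x − x̄)² = Σfx² − (Σfx)²/n = 1022 − 248²/70 = 143.3714
Sample variance = 143.3714 / 69 = 2.0778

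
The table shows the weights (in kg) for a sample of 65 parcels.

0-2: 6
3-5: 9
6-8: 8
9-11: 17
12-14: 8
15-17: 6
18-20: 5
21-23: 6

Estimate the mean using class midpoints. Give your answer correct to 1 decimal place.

Midpoints: 1, 4, 7, 10, 13, 16, 19, 22
Σfm = 6×1 + 9×4 + 8×7 + 17×10 + 8×13 + 6×16 + 5×19 + 6×22 = 695
n = Σf = 65
Mean = 695 / 65 = 10.6923

10.7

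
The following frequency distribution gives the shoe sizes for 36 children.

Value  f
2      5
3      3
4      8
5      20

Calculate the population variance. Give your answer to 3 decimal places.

Values: 2, 3, 4, 5
n = 36, Σfx = 151, mean = 4.1944
Σfx² = 675
Σf(x − x̄)² = Σfx² − (Σfx)²/n = 675 − 151²/36 = 41.6389
Population variance = 41.6389 / 36 = 1.1566

1.157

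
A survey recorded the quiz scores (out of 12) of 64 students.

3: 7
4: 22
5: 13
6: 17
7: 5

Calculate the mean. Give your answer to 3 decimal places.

Values: 3, 4, 5, 6, 7
Σfx = 7×3 + 22×4 + 13×5 + 17×6 + 5×7 = 311
n = Σf = 64
Mean = 311 / 64 = 4.8594

4.859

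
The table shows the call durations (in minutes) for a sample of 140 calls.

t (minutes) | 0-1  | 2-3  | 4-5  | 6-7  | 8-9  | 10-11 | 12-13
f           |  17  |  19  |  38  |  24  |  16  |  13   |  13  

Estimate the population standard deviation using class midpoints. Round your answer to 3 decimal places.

3.533

Midpoints: 0.5, 2.5, 4.5, 6.5, 8.5, 10.5, 12.5
n = 140, Σfm = 818, mean = 5.8429
Σfm² = 6527
Σf(m − x̄)² = Σfm² − (Σfm)²/n = 6527 − 818²/140 = 1747.5429
Population variance = 1747.5429 / 140 = 12.4824
Standard deviation = √12.4824 = 3.5331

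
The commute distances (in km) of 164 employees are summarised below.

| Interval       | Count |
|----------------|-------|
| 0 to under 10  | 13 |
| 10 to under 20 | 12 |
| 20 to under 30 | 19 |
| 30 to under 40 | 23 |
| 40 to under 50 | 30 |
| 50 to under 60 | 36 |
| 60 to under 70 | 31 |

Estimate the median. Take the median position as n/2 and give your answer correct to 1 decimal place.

Cumulative frequencies: 13, 25, 44, 67, 97, 133, 164
n = 164; position = n/2 = 82.
This falls in the class 40 to under 50: L = 40, F = 67, f = 30, h = 10.
Median ≈ 40 + ((82 − 67) / 30) × 10 = 45.0000

45.0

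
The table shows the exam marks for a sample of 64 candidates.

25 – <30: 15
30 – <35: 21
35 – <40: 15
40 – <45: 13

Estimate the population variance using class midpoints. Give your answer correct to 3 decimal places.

27.905

Midpoints: 27.5, 32.5, 37.5, 42.5
n = 64, Σfm = 2210, mean = 34.5312
Σfm² = 78100
Σf(m − x̄)² = Σfm² − (Σfm)²/n = 78100 − 2210²/64 = 1785.9375
Population variance = 1785.9375 / 64 = 27.9053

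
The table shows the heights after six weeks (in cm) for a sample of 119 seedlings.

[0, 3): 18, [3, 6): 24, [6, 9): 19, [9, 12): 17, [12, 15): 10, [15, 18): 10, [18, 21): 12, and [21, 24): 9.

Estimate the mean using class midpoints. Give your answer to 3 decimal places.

Midpoints: 1.5, 4.5, 7.5, 10.5, 13.5, 16.5, 19.5, 22.5
Σfm = 18×1.5 + 24×4.5 + 19×7.5 + 17×10.5 + 10×13.5 + 10×16.5 + 12×19.5 + 9×22.5 = 1192.5
n = Σf = 119
Mean = 1192.5 / 119 = 10.0210

10.021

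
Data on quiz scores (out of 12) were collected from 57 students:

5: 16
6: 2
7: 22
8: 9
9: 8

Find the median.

Cumulative frequencies: 16, 18, 40, 49, 57
n = 57, so the median is the value in position (n+1)/2 = 29.
Position 29 falls at value 7.

7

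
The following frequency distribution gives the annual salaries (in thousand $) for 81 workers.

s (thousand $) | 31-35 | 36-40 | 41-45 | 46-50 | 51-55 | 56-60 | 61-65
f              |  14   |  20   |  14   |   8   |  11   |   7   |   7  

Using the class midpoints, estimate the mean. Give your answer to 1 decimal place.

Midpoints: 33, 38, 43, 48, 53, 58, 63
Σfm = 14×33 + 20×38 + 14×43 + 8×48 + 11×53 + 7×58 + 7×63 = 3638
n = Σf = 81
Mean = 3638 / 81 = 44.9136

44.9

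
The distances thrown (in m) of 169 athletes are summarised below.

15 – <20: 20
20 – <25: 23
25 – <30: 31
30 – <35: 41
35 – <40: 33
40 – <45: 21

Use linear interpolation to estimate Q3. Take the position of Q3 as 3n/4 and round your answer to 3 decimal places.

Cumulative frequencies: 20, 43, 74, 115, 148, 169
n = 169; position = 3n/4 = 126.75.
This falls in the class 35 – <40: L = 35, F = 115, f = 33, h = 5.
Upper quartile ≈ 35 + ((126.75 − 115) / 33) × 5 = 36.7803

36.780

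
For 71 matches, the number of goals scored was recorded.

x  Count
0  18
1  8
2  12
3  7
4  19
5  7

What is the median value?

2

Cumulative frequencies: 18, 26, 38, 45, 64, 71
n = 71, so the median is the value in position (n+1)/2 = 36.
Position 36 falls at value 2.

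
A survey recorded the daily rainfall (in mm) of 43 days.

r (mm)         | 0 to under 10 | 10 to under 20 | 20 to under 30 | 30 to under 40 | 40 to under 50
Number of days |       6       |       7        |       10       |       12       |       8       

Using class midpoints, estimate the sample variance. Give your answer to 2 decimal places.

174.09

Midpoints: 5, 15, 25, 35, 45
n = 43, Σfm = 1165, mean = 27.0930
Σfm² = 38875
Σf(m − x̄)² = Σfm² − (Σfm)²/n = 38875 − 1165²/43 = 7311.6279
Sample variance = 7311.6279 / 42 = 174.0864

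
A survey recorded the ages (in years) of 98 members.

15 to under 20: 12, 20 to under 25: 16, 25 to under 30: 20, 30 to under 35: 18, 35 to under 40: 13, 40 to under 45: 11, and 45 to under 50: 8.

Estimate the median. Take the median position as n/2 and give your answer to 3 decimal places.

30.278

Cumulative frequencies: 12, 28, 48, 66, 79, 90, 98
n = 98; position = n/2 = 49.
This falls in the class 30 to under 35: L = 30, F = 48, f = 18, h = 5.
Median ≈ 30 + ((49 − 48) / 18) × 5 = 30.2778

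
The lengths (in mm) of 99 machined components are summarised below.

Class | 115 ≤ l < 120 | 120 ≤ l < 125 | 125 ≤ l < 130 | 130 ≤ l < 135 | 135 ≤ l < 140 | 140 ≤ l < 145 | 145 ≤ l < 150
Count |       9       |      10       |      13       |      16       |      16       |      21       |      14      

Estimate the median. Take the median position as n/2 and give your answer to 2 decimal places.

135.47

Cumulative frequencies: 9, 19, 32, 48, 64, 85, 99
n = 99; position = n/2 = 49.5.
This falls in the class 135 ≤ l < 140: L = 135, F = 48, f = 16, h = 5.
Median ≈ 135 + ((49.5 − 48) / 16) × 5 = 135.4688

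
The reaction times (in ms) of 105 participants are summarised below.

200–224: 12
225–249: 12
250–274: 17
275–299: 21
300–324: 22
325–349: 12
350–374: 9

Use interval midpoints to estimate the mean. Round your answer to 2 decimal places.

286.05

Midpoints: 212, 237, 262, 287, 312, 337, 362
Σfm = 12×212 + 12×237 + 17×262 + 21×287 + 22×312 + 12×337 + 9×362 = 30035
n = Σf = 105
Mean = 30035 / 105 = 286.0476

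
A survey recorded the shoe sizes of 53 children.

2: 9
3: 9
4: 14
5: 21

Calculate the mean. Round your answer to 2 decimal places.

3.89

Values: 2, 3, 4, 5
Σfx = 9×2 + 9×3 + 14×4 + 21×5 = 206
n = Σf = 53
Mean = 206 / 53 = 3.8868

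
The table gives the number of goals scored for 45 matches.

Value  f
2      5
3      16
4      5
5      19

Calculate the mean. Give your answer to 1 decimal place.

Values: 2, 3, 4, 5
Σfx = 5×2 + 16×3 + 5×4 + 19×5 = 173
n = Σf = 45
Mean = 173 / 45 = 3.8444

3.8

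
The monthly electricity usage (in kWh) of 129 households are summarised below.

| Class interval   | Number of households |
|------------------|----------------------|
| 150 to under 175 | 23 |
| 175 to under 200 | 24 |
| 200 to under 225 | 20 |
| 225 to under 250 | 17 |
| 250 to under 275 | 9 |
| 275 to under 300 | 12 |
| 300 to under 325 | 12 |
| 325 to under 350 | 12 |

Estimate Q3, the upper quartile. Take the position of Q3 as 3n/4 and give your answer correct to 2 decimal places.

Cumulative frequencies: 23, 47, 67, 84, 93, 105, 117, 129
n = 129; position = 3n/4 = 96.75.
This falls in the class 275 to under 300: L = 275, F = 93, f = 12, h = 25.
Upper quartile ≈ 275 + ((96.75 − 93) / 12) × 25 = 282.8125

282.81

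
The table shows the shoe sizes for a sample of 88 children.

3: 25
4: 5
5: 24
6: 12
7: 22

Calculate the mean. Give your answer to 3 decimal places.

Values: 3, 4, 5, 6, 7
Σfx = 25×3 + 5×4 + 24×5 + 12×6 + 22×7 = 441
n = Σf = 88
Mean = 441 / 88 = 5.0114

5.011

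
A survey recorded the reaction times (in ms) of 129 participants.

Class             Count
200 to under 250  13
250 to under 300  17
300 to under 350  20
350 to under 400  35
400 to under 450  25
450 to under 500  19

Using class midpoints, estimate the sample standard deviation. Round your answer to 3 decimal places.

Midpoints: 225, 275, 325, 375, 425, 475
n = 129, Σfm = 46875, mean = 363.3721
Σfm² = 17780625
Σf(m − x̄)² = Σfm² − (Σfm)²/n = 17780625 − 46875²/129 = 747558.1395
Sample variance = 747558.1395 / 128 = 5840.2980
Standard deviation = √5840.2980 = 76.4218

76.422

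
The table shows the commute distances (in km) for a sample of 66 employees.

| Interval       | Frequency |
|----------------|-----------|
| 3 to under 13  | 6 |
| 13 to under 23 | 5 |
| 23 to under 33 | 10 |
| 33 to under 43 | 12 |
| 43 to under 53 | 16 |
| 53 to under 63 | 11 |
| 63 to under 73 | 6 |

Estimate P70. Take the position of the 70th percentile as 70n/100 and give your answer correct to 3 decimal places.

51.250

Cumulative frequencies: 6, 11, 21, 33, 49, 60, 66
n = 66; position = 70n/100 = 46.2.
This falls in the class 43 to under 53: L = 43, F = 33, f = 16, h = 10.
70th percentile ≈ 43 + ((46.2 − 33) / 16) × 10 = 51.2500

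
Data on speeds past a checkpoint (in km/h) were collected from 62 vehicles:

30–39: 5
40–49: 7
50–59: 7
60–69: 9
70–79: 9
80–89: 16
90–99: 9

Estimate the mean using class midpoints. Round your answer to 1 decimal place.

69.7

Midpoints: 34.5, 44.5, 54.5, 64.5, 74.5, 84.5, 94.5
Σfm = 5×34.5 + 7×44.5 + 7×54.5 + 9×64.5 + 9×74.5 + 16×84.5 + 9×94.5 = 4319
n = Σf = 62
Mean = 4319 / 62 = 69.6613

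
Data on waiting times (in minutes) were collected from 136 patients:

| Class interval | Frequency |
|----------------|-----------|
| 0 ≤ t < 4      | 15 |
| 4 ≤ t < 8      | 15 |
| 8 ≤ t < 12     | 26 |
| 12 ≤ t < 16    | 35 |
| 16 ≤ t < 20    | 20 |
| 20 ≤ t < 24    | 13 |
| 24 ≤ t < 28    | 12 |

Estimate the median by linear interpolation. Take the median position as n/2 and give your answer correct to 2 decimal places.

Cumulative frequencies: 15, 30, 56, 91, 111, 124, 136
n = 136; position = n/2 = 68.
This falls in the class 12 ≤ t < 16: L = 12, F = 56, f = 35, h = 4.
Median ≈ 12 + ((68 − 56) / 35) × 4 = 13.3714

13.37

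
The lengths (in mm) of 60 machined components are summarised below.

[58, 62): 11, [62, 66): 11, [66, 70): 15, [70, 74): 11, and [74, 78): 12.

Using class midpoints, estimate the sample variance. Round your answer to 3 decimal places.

Midpoints: 60, 64, 68, 72, 76
n = 60, Σfm = 4088, mean = 68.1333
Σfm² = 280352
Σf(m − x̄)² = Σfm² − (Σfm)²/n = 280352 − 4088²/60 = 1822.9333
Sample variance = 1822.9333 / 59 = 30.8972

30.897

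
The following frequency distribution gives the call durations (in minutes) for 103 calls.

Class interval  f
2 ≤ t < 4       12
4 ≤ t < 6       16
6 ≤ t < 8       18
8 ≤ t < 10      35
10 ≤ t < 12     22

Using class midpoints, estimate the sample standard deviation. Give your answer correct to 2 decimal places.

Midpoints: 3, 5, 7, 9, 11
n = 103, Σfm = 799, mean = 7.7573
Σfm² = 6887
Σf(m − x̄)² = Σfm² − (Σfm)²/n = 6887 − 799²/103 = 688.9320
Sample variance = 688.9320 / 102 = 6.7542
Standard deviation = √6.7542 = 2.5989

2.60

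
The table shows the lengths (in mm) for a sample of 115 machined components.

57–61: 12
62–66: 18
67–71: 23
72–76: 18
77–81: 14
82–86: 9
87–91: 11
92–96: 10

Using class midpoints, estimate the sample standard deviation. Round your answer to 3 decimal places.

10.587

Midpoints: 59, 64, 69, 74, 79, 84, 89, 94
n = 115, Σfm = 8560, mean = 74.4348
Σfm² = 649940
Σf(m − x̄)² = Σfm² − (Σfm)²/n = 649940 − 8560²/115 = 12778.2609
Sample variance = 12778.2609 / 114 = 112.0900
Standard deviation = √112.0900 = 10.5873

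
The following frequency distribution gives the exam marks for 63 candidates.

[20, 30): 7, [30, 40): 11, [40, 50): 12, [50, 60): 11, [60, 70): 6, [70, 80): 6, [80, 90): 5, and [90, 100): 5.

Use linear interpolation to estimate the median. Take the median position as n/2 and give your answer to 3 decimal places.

Cumulative frequencies: 7, 18, 30, 41, 47, 53, 58, 63
n = 63; position = n/2 = 31.5.
This falls in the class [50, 60): L = 50, F = 30, f = 11, h = 10.
Median ≈ 50 + ((31.5 − 30) / 11) × 10 = 51.3636

51.364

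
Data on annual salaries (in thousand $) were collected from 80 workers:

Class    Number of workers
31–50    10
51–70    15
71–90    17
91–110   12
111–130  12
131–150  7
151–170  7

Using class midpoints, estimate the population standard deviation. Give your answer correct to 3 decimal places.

35.969

Midpoints: 40.5, 60.5, 80.5, 100.5, 120.5, 140.5, 160.5
n = 80, Σfm = 7440, mean = 93.0000
Σfm² = 795420
Σf(m − x̄)² = Σfm² − (Σfm)²/n = 795420 − 7440²/80 = 103500.0000
Population variance = 103500.0000 / 80 = 1293.7500
Standard deviation = √1293.7500 = 35.9687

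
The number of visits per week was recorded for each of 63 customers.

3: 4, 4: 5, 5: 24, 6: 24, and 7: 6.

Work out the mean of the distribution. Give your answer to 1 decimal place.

Values: 3, 4, 5, 6, 7
Σfx = 4×3 + 5×4 + 24×5 + 24×6 + 6×7 = 338
n = Σf = 63
Mean = 338 / 63 = 5.3651

5.4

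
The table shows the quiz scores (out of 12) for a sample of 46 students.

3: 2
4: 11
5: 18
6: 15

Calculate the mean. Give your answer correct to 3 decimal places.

5.000

Values: 3, 4, 5, 6
Σfx = 2×3 + 11×4 + 18×5 + 15×6 = 230
n = Σf = 46
Mean = 230 / 46 = 5.0000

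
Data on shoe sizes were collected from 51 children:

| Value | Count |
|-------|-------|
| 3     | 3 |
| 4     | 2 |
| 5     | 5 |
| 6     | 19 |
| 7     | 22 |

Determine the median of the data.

Cumulative frequencies: 3, 5, 10, 29, 51
n = 51, so the median is the value in position (n+1)/2 = 26.
Position 26 falls at value 6.

6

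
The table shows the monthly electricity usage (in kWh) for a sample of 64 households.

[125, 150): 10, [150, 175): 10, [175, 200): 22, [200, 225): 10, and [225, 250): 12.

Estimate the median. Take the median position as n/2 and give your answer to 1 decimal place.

188.6

Cumulative frequencies: 10, 20, 42, 52, 64
n = 64; position = n/2 = 32.
This falls in the class [175, 200): L = 175, F = 20, f = 22, h = 25.
Median ≈ 175 + ((32 − 20) / 22) × 25 = 188.6364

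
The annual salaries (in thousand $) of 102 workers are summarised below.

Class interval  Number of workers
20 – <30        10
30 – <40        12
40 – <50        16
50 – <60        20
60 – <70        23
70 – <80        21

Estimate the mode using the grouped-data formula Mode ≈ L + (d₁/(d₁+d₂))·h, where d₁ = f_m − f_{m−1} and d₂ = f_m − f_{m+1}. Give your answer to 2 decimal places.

Modal class: 60 – <70 (highest frequency 23).
d₁ = 23 − 20 = 3, d₂ = 23 − 21 = 2
Mode ≈ 60 + (3/(3+2)) × 10 = 60 + 6.0000 = 66.0000

66.00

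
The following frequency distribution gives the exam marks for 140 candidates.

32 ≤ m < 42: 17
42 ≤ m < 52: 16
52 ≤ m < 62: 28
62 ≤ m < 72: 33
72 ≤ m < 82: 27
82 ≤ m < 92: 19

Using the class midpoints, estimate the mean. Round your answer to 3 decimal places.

Midpoints: 37, 47, 57, 67, 77, 87
Σfm = 17×37 + 16×47 + 28×57 + 33×67 + 27×77 + 19×87 = 8920
n = Σf = 140
Mean = 8920 / 140 = 63.7143

63.714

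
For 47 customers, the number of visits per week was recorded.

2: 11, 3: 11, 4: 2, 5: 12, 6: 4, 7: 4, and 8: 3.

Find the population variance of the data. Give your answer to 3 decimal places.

3.498

Values: 2, 3, 4, 5, 6, 7, 8
n = 47, Σfx = 199, mean = 4.2340
Σfx² = 1007
Σf(x − x̄)² = Σfx² − (Σfx)²/n = 1007 − 199²/47 = 164.4255
Population variance = 164.4255 / 47 = 3.4984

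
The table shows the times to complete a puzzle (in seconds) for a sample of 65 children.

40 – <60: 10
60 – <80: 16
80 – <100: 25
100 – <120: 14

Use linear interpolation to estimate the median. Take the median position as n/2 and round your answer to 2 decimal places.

85.20

Cumulative frequencies: 10, 26, 51, 65
n = 65; position = n/2 = 32.5.
This falls in the class 80 – <100: L = 80, F = 26, f = 25, h = 20.
Median ≈ 80 + ((32.5 − 26) / 25) × 20 = 85.2000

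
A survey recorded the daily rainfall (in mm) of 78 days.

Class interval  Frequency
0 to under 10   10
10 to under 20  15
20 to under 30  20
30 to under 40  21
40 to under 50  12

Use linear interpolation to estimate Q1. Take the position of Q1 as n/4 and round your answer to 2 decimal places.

16.33

Cumulative frequencies: 10, 25, 45, 66, 78
n = 78; position = n/4 = 19.5.
This falls in the class 10 to under 20: L = 10, F = 10, f = 15, h = 10.
Lower quartile ≈ 10 + ((19.5 − 10) / 15) × 10 = 16.3333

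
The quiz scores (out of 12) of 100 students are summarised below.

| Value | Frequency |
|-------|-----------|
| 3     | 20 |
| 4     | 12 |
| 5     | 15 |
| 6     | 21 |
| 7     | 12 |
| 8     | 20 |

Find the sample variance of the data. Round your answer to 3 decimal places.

3.161

Values: 3, 4, 5, 6, 7, 8
n = 100, Σfx = 553, mean = 5.5300
Σfx² = 3371
Σf(x − x̄)² = Σfx² − (Σfx)²/n = 3371 − 553²/100 = 312.9100
Sample variance = 312.9100 / 99 = 3.1607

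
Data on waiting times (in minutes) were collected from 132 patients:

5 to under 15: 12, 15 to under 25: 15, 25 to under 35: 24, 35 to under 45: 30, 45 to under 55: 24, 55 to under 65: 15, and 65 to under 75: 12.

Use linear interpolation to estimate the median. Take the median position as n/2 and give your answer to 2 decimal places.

40.00

Cumulative frequencies: 12, 27, 51, 81, 105, 120, 132
n = 132; position = n/2 = 66.
This falls in the class 35 to under 45: L = 35, F = 51, f = 30, h = 10.
Median ≈ 35 + ((66 − 51) / 30) × 10 = 40.0000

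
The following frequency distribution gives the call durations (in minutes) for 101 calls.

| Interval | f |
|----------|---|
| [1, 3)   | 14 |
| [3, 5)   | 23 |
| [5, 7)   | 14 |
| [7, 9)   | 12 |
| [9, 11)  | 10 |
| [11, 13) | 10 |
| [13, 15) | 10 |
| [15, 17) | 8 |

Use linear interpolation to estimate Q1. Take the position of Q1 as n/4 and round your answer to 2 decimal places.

Cumulative frequencies: 14, 37, 51, 63, 73, 83, 93, 101
n = 101; position = n/4 = 25.25.
This falls in the class [3, 5): L = 3, F = 14, f = 23, h = 2.
Lower quartile ≈ 3 + ((25.25 − 14) / 23) × 2 = 3.9783

3.98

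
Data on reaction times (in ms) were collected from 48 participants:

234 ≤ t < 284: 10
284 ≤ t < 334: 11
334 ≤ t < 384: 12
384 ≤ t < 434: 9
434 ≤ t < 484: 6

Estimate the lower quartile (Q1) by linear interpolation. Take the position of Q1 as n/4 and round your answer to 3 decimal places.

293.091

Cumulative frequencies: 10, 21, 33, 42, 48
n = 48; position = n/4 = 12.
This falls in the class 284 ≤ t < 334: L = 284, F = 10, f = 11, h = 50.
Lower quartile ≈ 284 + ((12 − 10) / 11) × 50 = 293.0909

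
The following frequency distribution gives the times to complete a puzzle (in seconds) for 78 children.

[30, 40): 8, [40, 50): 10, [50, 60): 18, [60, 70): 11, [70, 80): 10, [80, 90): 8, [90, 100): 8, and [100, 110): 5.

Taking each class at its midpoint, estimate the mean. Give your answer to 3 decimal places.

Midpoints: 35, 45, 55, 65, 75, 85, 95, 105
Σfm = 8×35 + 10×45 + 18×55 + 11×65 + 10×75 + 8×85 + 8×95 + 5×105 = 5150
n = Σf = 78
Mean = 5150 / 78 = 66.0256

66.026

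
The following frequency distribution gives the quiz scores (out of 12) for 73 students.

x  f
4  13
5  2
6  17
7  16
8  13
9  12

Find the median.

7

Cumulative frequencies: 13, 15, 32, 48, 61, 73
n = 73, so the median is the value in position (n+1)/2 = 37.
Position 37 falls at value 7.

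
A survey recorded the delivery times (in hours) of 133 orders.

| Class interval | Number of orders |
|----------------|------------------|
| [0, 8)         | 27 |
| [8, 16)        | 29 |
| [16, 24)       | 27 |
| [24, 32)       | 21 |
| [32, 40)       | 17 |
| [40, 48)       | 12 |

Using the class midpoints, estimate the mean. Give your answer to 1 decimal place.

Midpoints: 4, 12, 20, 28, 36, 44
Σfm = 27×4 + 29×12 + 27×20 + 21×28 + 17×36 + 12×44 = 2724
n = Σf = 133
Mean = 2724 / 133 = 20.4812

20.5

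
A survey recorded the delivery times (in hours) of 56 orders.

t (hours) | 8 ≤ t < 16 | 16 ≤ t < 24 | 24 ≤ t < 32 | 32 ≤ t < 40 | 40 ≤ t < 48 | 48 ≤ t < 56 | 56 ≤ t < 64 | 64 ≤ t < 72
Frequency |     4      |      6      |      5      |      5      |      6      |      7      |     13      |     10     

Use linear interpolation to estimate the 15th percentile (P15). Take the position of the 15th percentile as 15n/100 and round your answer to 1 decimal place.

Cumulative frequencies: 4, 10, 15, 20, 26, 33, 46, 56
n = 56; position = 15n/100 = 8.4.
This falls in the class 16 ≤ t < 24: L = 16, F = 4, f = 6, h = 8.
15th percentile ≈ 16 + ((8.4 − 4) / 6) × 8 = 21.8667

21.9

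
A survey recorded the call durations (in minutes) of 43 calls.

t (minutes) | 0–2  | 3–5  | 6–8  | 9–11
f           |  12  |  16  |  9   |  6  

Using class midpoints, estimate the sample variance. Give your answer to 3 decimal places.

Midpoints: 1, 4, 7, 10
n = 43, Σfm = 199, mean = 4.6279
Σfm² = 1309
Σf(m − x̄)² = Σfm² − (Σfm)²/n = 1309 − 199²/43 = 388.0465
Sample variance = 388.0465 / 42 = 9.2392

9.239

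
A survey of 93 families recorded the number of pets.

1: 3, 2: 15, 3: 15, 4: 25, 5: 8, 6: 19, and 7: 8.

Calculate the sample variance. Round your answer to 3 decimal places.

2.774

Values: 1, 2, 3, 4, 5, 6, 7
n = 93, Σfx = 388, mean = 4.1720
Σfx² = 1874
Σf(x − x̄)² = Σfx² − (Σfx)²/n = 1874 − 388²/93 = 255.2473
Sample variance = 255.2473 / 92 = 2.7744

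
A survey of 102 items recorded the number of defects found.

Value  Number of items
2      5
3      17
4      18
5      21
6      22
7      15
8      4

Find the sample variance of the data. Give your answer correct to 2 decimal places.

2.46

Values: 2, 3, 4, 5, 6, 7, 8
n = 102, Σfx = 507, mean = 4.9706
Σfx² = 2769
Σf(x − x̄)² = Σfx² − (Σfx)²/n = 2769 − 507²/102 = 248.9118
Sample variance = 248.9118 / 101 = 2.4645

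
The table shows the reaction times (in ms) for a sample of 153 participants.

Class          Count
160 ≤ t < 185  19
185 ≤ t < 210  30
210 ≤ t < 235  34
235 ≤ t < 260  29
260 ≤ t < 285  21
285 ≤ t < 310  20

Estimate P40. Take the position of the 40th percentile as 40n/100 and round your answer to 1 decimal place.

219.0

Cumulative frequencies: 19, 49, 83, 112, 133, 153
n = 153; position = 40n/100 = 61.2.
This falls in the class 210 ≤ t < 235: L = 210, F = 49, f = 34, h = 25.
40th percentile ≈ 210 + ((61.2 − 49) / 34) × 25 = 218.9706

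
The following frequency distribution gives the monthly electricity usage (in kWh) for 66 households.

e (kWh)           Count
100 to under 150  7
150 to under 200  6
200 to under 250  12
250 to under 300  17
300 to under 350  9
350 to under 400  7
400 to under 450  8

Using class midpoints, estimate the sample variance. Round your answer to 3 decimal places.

7997.669

Midpoints: 125, 175, 225, 275, 325, 375, 425
n = 66, Σfm = 18250, mean = 276.5152
Σfm² = 5566250
Σf(m − x̄)² = Σfm² − (Σfm)²/n = 5566250 − 18250²/66 = 519848.4848
Sample variance = 519848.4848 / 65 = 7997.6690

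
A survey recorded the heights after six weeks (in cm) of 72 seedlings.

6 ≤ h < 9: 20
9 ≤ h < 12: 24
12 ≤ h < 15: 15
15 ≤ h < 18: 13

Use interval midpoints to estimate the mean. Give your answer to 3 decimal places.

Midpoints: 7.5, 10.5, 13.5, 16.5
Σfm = 20×7.5 + 24×10.5 + 15×13.5 + 13×16.5 = 819
n = Σf = 72
Mean = 819 / 72 = 11.3750

11.375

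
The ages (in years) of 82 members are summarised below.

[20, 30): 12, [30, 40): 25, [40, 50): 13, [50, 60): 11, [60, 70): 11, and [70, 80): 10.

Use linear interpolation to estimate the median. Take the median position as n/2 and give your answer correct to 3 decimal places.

43.077

Cumulative frequencies: 12, 37, 50, 61, 72, 82
n = 82; position = n/2 = 41.
This falls in the class [40, 50): L = 40, F = 37, f = 13, h = 10.
Median ≈ 40 + ((41 − 37) / 13) × 10 = 43.0769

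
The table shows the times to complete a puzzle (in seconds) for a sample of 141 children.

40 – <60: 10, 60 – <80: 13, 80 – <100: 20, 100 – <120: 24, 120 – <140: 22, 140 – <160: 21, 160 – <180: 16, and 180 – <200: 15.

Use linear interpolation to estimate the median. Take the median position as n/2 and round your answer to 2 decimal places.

123.18

Cumulative frequencies: 10, 23, 43, 67, 89, 110, 126, 141
n = 141; position = n/2 = 70.5.
This falls in the class 120 – <140: L = 120, F = 67, f = 22, h = 20.
Median ≈ 120 + ((70.5 − 67) / 22) × 20 = 123.1818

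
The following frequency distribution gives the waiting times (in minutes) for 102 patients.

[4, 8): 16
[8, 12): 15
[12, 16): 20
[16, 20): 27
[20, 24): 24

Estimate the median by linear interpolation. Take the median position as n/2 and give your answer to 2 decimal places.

16.00

Cumulative frequencies: 16, 31, 51, 78, 102
n = 102; position = n/2 = 51.
This falls in the class [12, 16): L = 12, F = 31, f = 20, h = 4.
Median ≈ 12 + ((51 − 31) / 20) × 4 = 16.0000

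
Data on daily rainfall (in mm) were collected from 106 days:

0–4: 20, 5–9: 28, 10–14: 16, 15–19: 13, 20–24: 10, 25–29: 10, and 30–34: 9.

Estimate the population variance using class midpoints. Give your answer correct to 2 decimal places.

91.02

Midpoints: 2, 7, 12, 17, 22, 27, 32
n = 106, Σfm = 1427, mean = 13.4623
Σfm² = 28859
Σf(m − x̄)² = Σfm² − (Σfm)²/n = 28859 − 1427²/106 = 9648.3491
Population variance = 9648.3491 / 106 = 91.0222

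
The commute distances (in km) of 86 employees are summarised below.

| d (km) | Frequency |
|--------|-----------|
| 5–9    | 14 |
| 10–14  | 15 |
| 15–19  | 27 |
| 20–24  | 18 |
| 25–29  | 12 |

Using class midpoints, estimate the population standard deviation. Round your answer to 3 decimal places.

Midpoints: 7, 12, 17, 22, 27
n = 86, Σfm = 1457, mean = 16.9419
Σfm² = 28109
Σf(m − x̄)² = Σfm² − (Σfm)²/n = 28109 − 1457²/86 = 3424.7093
Population variance = 3424.7093 / 86 = 39.8222
Standard deviation = √39.8222 = 6.3105

6.310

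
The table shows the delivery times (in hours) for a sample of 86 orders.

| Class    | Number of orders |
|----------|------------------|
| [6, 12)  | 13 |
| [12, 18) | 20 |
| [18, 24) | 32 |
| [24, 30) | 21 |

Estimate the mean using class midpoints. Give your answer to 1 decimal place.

Midpoints: 9, 15, 21, 27
Σfm = 13×9 + 20×15 + 32×21 + 21×27 = 1656
n = Σf = 86
Mean = 1656 / 86 = 19.2558

19.3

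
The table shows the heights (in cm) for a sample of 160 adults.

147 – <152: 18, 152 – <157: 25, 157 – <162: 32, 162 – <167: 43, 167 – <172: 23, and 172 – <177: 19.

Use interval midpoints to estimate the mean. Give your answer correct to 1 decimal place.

162.2

Midpoints: 149.5, 154.5, 159.5, 164.5, 169.5, 174.5
Σfm = 18×149.5 + 25×154.5 + 32×159.5 + 43×164.5 + 23×169.5 + 19×174.5 = 25945
n = Σf = 160
Mean = 25945 / 160 = 162.1562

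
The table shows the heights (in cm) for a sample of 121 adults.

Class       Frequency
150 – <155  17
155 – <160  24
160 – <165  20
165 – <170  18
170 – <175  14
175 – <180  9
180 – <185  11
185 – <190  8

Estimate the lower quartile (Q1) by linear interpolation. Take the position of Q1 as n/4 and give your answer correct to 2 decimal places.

Cumulative frequencies: 17, 41, 61, 79, 93, 102, 113, 121
n = 121; position = n/4 = 30.25.
This falls in the class 155 – <160: L = 155, F = 17, f = 24, h = 5.
Lower quartile ≈ 155 + ((30.25 − 17) / 24) × 5 = 157.7604

157.76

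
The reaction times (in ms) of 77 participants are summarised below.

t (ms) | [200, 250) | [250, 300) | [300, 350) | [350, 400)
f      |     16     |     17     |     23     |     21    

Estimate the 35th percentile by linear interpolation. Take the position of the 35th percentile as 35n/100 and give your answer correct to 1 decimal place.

Cumulative frequencies: 16, 33, 56, 77
n = 77; position = 35n/100 = 26.95.
This falls in the class [250, 300): L = 250, F = 16, f = 17, h = 50.
35th percentile ≈ 250 + ((26.95 − 16) / 17) × 50 = 282.2059

282.2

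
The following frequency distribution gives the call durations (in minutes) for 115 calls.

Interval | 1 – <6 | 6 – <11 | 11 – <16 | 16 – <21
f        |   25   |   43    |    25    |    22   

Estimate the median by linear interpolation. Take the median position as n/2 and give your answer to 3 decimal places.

Cumulative frequencies: 25, 68, 93, 115
n = 115; position = n/2 = 57.5.
This falls in the class 6 – <11: L = 6, F = 25, f = 43, h = 5.
Median ≈ 6 + ((57.5 − 25) / 43) × 5 = 9.7791

9.779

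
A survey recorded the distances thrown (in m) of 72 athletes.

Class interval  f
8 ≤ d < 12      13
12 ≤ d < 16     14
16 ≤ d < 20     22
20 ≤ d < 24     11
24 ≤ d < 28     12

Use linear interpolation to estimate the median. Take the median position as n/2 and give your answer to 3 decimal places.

17.636

Cumulative frequencies: 13, 27, 49, 60, 72
n = 72; position = n/2 = 36.
This falls in the class 16 ≤ d < 20: L = 16, F = 27, f = 22, h = 4.
Median ≈ 16 + ((36 − 27) / 22) × 4 = 17.6364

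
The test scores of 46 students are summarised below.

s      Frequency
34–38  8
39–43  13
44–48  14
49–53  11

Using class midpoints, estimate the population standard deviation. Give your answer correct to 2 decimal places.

Midpoints: 36, 41, 46, 51
n = 46, Σfm = 2026, mean = 44.0435
Σfm² = 90456
Σf(m − x̄)² = Σfm² − (Σfm)²/n = 90456 − 2026²/46 = 1223.9130
Population variance = 1223.9130 / 46 = 26.6068
Standard deviation = √26.6068 = 5.1582

5.16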